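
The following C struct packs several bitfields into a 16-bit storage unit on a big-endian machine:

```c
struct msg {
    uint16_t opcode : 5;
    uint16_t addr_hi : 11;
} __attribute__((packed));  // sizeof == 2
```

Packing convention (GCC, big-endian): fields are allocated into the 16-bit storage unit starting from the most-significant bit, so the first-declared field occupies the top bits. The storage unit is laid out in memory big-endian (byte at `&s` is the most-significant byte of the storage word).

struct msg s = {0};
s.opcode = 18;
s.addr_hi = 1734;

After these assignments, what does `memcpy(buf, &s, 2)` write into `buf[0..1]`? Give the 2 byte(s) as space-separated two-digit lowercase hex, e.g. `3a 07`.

96 c6

opcode:5 = 18 → 0x12 << 11 → word 0x9000
addr_hi:11 = 1734 → 0x6c6 << 0 → word 0x96c6
word = 0x96c6 → big-endian bytes:
  [0]=0x96  [1]=0xc6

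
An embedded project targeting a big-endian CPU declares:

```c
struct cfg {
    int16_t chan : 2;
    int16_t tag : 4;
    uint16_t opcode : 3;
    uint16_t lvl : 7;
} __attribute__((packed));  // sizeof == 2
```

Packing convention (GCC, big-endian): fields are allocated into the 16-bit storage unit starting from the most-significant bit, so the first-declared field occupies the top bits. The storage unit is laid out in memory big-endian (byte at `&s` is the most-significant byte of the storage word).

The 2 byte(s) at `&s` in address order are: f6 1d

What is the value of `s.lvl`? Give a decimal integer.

29

[0]=0xf6 [1]=0x1d (big-endian) → word 0xf61d
chan:2 @ bit 14 → (0xf61d>>14)&0x3 = 0x3
tag:4 @ bit 10 → (0xf61d>>10)&0xf = 0xd
opcode:3 @ bit 7 → (0xf61d>>7)&0x7 = 0x4
lvl:7 @ bit 0 → (0xf61d>>0)&0x7f = 0x1d  ←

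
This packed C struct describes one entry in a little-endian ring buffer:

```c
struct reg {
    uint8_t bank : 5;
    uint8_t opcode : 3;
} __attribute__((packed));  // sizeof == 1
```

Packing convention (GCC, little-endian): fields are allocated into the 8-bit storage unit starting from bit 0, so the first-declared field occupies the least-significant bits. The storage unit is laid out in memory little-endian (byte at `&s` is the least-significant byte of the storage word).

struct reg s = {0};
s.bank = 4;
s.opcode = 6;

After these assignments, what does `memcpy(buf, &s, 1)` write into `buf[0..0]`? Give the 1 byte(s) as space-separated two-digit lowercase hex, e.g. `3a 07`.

c4

bank:5 = 4 → 0x4 << 0 → word 0x04
opcode:3 = 6 → 0x6 << 5 → word 0xc4
word = 0xc4 → little-endian bytes:
  [0]=0xc4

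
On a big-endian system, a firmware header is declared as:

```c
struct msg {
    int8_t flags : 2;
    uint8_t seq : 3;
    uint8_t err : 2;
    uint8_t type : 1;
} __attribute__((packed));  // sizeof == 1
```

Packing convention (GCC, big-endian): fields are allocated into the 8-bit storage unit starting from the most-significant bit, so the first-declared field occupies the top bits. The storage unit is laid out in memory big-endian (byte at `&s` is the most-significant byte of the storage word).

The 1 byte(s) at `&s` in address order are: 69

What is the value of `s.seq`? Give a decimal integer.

5

[0]=0x69 (big-endian) → word 0x69
flags [6+:2] = (word>>6) & 0x3 = 1
seq [3+:3] = (word>>3) & 0x7 = 5  ←
err [1+:2] = (word>>1) & 0x3 = 0
type [0+:1] = (word>>0) & 0x1 = 1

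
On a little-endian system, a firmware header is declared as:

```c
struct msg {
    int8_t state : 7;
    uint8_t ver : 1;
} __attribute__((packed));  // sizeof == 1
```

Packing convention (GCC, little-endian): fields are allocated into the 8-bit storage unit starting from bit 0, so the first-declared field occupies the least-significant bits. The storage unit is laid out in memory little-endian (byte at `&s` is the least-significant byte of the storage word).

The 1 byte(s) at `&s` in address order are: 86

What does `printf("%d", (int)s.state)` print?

[0]=0x86 (little-endian) → word 0x86
state:7 @ bit 0 → (0x86>>0)&0x7f = 0x6  ←
ver:1 @ bit 7 → (0x86>>7)&0x1 = 0x1
state signed 7b, MSB=0: value = 6

6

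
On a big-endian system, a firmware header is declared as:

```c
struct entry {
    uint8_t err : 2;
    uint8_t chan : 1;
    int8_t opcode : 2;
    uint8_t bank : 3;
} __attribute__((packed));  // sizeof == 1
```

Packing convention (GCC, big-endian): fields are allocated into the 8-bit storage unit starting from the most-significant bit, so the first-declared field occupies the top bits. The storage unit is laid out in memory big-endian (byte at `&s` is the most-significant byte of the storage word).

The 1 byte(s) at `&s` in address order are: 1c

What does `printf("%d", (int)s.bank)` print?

4

[0]=0x1c (big-endian) → word 0x1c
err:2 @ bit 6 → (0x1c>>6)&0x3 = 0x0
chan:1 @ bit 5 → (0x1c>>5)&0x1 = 0x0
opcode:2 @ bit 3 → (0x1c>>3)&0x3 = 0x3
bank:3 @ bit 0 → (0x1c>>0)&0x7 = 0x4  ←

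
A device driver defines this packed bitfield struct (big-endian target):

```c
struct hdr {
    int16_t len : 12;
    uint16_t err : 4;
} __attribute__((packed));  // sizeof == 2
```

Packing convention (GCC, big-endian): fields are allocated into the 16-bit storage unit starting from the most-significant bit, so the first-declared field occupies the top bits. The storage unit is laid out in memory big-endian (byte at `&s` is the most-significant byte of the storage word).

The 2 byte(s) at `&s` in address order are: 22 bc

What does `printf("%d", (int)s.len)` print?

[0]=0x22 [1]=0xbc (big-endian) → word 0x22bc
len [4+:12] = (word>>4) & 0xfff = 555  ←
err [0+:4] = (word>>0) & 0xf = 12
len signed 12b, MSB=0: value = 555

555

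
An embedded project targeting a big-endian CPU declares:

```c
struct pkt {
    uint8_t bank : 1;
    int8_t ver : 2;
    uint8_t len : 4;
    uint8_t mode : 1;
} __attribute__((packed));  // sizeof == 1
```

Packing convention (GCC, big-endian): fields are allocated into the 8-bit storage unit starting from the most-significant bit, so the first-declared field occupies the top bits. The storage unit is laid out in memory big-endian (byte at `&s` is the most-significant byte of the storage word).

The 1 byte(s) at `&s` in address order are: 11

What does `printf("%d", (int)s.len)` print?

8

[0]=0x11 (big-endian) → word 0x11
bank:1 @ bit 7 → (0x11>>7)&0x1 = 0x0
ver:2 @ bit 5 → (0x11>>5)&0x3 = 0x0
len:4 @ bit 1 → (0x11>>1)&0xf = 0x8  ←
mode:1 @ bit 0 → (0x11>>0)&0x1 = 0x1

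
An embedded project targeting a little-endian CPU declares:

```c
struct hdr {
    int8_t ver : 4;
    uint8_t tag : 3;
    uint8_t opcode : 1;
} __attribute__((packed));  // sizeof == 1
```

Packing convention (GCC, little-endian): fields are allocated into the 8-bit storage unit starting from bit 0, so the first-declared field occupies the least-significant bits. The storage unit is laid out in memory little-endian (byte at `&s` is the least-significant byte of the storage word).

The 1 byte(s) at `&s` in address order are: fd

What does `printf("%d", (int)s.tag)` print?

[0]=0xfd (little-endian) → word 0xfd
ver:4 @ bit 0 → (0xfd>>0)&0xf = 0xd
tag:3 @ bit 4 → (0xfd>>4)&0x7 = 0x7  ←
opcode:1 @ bit 7 → (0xfd>>7)&0x1 = 0x1

7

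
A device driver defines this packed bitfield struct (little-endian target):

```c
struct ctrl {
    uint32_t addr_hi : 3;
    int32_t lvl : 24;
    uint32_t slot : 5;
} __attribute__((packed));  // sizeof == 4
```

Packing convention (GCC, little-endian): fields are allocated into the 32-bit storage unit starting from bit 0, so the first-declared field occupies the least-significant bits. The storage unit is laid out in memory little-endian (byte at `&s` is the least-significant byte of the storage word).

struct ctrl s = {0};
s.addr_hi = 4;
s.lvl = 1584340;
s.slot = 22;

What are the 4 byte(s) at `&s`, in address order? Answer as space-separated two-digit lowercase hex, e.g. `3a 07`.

addr_hi (3b) val=4 bits=0x4 at bit 0: 0x00000004
lvl (24b) val=1584340 bits=0x182cd4 at bit 3: 0x00c166a4
slot (5b) val=22 bits=0x16 at bit 27: 0xb0c166a4
word = 0xb0c166a4 → little-endian bytes:
  [0]=0xa4  [1]=0x66  [2]=0xc1  [3]=0xb0

a4 66 c1 b0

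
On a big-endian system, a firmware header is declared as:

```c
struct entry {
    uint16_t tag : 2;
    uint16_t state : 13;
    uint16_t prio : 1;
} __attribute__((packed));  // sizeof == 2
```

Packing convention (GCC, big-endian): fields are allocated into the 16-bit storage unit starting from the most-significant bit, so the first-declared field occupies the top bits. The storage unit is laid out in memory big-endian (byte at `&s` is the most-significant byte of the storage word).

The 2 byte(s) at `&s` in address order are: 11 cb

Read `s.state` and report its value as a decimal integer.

[0]=0x11 [1]=0xcb (big-endian) → word 0x11cb
tag:2 @ bit 14 → (0x11cb>>14)&0x3 = 0x0
state:13 @ bit 1 → (0x11cb>>1)&0x1fff = 0x8e5  ←
prio:1 @ bit 0 → (0x11cb>>0)&0x1 = 0x1

2277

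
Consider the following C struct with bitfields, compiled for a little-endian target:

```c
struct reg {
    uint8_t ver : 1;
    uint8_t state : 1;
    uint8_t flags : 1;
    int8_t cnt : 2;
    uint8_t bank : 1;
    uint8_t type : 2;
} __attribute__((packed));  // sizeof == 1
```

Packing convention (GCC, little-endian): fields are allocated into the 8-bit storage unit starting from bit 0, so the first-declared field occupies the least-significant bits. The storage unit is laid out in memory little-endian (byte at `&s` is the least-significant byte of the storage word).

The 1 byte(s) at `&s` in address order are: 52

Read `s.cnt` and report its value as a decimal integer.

[0]=0x52 (little-endian) → word 0x52
ver:1 @ bit 0 → (0x52>>0)&0x1 = 0x0
state:1 @ bit 1 → (0x52>>1)&0x1 = 0x1
flags:1 @ bit 2 → (0x52>>2)&0x1 = 0x0
cnt:2 @ bit 3 → (0x52>>3)&0x3 = 0x2  ←
bank:1 @ bit 5 → (0x52>>5)&0x1 = 0x0
type:2 @ bit 6 → (0x52>>6)&0x3 = 0x1
cnt signed 2b, MSB=1: 2 - 4 = -2

-2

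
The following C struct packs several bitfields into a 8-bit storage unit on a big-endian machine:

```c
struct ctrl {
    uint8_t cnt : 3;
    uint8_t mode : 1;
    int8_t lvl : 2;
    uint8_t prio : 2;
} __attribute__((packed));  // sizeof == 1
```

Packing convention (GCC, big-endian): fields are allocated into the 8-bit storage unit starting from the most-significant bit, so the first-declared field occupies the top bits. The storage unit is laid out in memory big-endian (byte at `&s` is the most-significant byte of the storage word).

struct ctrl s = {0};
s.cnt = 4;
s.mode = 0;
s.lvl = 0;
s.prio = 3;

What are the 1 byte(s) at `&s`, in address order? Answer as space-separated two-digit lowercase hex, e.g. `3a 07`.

cnt:3 = 4 → 0x4 << 5 → word 0x80
mode:1 = 0 → 0x0 << 4 → word 0x80
lvl:2 = 0 → 0x0 << 2 → word 0x80
prio:2 = 3 → 0x3 << 0 → word 0x83
word = 0x83 → big-endian bytes:
  [0]=0x83

83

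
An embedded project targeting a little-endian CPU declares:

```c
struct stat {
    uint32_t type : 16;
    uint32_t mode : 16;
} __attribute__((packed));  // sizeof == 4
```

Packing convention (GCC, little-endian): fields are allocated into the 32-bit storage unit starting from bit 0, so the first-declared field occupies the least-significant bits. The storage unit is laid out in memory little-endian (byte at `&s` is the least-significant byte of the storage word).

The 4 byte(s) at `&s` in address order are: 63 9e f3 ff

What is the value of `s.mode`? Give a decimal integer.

65523

[0]=0x63 [1]=0x9e [2]=0xf3 [3]=0xff (little-endian) → word 0xfff39e63
type [0+:16] = (word>>0) & 0xffff = 40547
mode [16+:16] = (word>>16) & 0xffff = 65523  ←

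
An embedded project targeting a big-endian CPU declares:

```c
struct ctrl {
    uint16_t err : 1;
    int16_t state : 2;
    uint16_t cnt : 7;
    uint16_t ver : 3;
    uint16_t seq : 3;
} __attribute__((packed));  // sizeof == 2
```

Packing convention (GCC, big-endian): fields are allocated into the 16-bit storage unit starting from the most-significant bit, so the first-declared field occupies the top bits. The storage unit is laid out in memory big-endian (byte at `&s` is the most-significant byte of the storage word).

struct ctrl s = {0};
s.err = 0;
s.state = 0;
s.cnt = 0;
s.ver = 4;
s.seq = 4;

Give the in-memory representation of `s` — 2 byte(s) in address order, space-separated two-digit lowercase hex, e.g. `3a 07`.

00 24

err (1b) val=0 bits=0x0 at bit 15: 0x0000
state (2b) val=0 bits=0x0 at bit 13: 0x0000
cnt (7b) val=0 bits=0x0 at bit 6: 0x0000
ver (3b) val=4 bits=0x4 at bit 3: 0x0020
seq (3b) val=4 bits=0x4 at bit 0: 0x0024
word = 0x0024 → big-endian bytes:
  [0]=0x00  [1]=0x24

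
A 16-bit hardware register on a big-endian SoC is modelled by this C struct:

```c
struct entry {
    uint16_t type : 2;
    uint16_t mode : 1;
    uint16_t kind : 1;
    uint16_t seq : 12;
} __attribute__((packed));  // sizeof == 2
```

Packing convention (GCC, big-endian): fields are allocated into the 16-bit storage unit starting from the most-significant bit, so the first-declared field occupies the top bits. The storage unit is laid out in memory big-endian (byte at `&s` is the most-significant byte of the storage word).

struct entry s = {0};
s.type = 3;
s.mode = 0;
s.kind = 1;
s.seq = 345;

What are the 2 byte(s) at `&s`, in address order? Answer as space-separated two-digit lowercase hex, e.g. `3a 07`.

d1 59

[14+:2] type=3 & 0x3 = 0x3; word=0xc000
[13+:1] mode=0 & 0x1 = 0x0; word=0xc000
[12+:1] kind=1 & 0x1 = 0x1; word=0xd000
[0+:12] seq=345 & 0xfff = 0x159; word=0xd159
word = 0xd159 → big-endian bytes:
  [0]=0xd1  [1]=0x59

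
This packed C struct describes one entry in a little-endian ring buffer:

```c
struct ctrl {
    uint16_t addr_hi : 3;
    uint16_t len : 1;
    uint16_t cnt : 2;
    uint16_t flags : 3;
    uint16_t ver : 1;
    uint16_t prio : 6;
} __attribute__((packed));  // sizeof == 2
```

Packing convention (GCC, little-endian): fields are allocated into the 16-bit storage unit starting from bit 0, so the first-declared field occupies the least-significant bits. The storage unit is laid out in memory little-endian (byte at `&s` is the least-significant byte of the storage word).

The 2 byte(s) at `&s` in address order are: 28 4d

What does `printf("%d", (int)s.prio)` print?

19

[0]=0x28 [1]=0x4d (little-endian) → word 0x4d28
addr_hi:3 @ bit 0 → (0x4d28>>0)&0x7 = 0x0
len:1 @ bit 3 → (0x4d28>>3)&0x1 = 0x1
cnt:2 @ bit 4 → (0x4d28>>4)&0x3 = 0x2
flags:3 @ bit 6 → (0x4d28>>6)&0x7 = 0x4
ver:1 @ bit 9 → (0x4d28>>9)&0x1 = 0x0
prio:6 @ bit 10 → (0x4d28>>10)&0x3f = 0x13  ←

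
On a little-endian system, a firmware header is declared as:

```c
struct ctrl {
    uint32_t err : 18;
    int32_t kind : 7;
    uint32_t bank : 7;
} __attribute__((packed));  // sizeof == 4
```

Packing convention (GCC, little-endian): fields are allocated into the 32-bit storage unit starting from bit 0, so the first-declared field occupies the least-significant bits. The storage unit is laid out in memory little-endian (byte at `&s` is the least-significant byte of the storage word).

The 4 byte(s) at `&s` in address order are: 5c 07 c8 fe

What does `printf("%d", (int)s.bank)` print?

[0]=0x5c [1]=0x07 [2]=0xc8 [3]=0xfe (little-endian) → word 0xfec8075c
err [0+:18] = (word>>0) & 0x3ffff = 1884
kind [18+:7] = (word>>18) & 0x7f = 50
bank [25+:7] = (word>>25) & 0x7f = 127  ←

127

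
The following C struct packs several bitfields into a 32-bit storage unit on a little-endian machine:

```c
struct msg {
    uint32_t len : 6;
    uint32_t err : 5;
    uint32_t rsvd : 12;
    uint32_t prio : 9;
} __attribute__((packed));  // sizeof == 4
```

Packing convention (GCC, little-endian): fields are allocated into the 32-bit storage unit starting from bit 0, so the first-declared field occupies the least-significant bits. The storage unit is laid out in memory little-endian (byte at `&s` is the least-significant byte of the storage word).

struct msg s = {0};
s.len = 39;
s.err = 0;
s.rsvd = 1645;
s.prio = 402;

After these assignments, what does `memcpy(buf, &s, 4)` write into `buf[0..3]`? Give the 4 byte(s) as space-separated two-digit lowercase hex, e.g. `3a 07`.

[0+:6] len=39 & 0x3f = 0x27; word=0x00000027
[6+:5] err=0 & 0x1f = 0x0; word=0x00000027
[11+:12] rsvd=1645 & 0xfff = 0x66d; word=0x00336827
[23+:9] prio=402 & 0x1ff = 0x192; word=0xc9336827
word = 0xc9336827 → little-endian bytes:
  [0]=0x27  [1]=0x68  [2]=0x33  [3]=0xc9

27 68 33 c9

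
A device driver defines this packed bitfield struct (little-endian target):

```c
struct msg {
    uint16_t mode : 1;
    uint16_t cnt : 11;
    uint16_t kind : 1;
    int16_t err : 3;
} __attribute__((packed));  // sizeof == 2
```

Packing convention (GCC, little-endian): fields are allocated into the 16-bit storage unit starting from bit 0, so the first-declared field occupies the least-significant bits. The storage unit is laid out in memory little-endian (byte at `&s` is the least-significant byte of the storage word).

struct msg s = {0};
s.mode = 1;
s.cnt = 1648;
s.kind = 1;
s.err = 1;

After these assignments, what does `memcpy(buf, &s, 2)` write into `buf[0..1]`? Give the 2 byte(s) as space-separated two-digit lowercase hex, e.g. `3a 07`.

mode:1 = 1 → 0x1 << 0 → word 0x0001
cnt:11 = 1648 → 0x670 << 1 → word 0x0ce1
kind:1 = 1 → 0x1 << 12 → word 0x1ce1
err:3 = 1 → 0x1 << 13 → word 0x3ce1
word = 0x3ce1 → little-endian bytes:
  [0]=0xe1  [1]=0x3c

e1 3c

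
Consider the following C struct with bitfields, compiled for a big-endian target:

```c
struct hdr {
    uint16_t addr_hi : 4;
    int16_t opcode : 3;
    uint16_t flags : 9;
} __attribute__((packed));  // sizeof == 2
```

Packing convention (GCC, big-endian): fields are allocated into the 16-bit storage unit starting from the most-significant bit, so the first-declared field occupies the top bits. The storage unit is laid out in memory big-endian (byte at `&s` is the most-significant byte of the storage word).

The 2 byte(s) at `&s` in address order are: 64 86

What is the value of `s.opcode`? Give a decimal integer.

[0]=0x64 [1]=0x86 (big-endian) → word 0x6486
addr_hi [12+:4] = (word>>12) & 0xf = 6
opcode [9+:3] = (word>>9) & 0x7 = 2  ←
flags [0+:9] = (word>>0) & 0x1ff = 134
opcode signed 3b, MSB=0: value = 2

2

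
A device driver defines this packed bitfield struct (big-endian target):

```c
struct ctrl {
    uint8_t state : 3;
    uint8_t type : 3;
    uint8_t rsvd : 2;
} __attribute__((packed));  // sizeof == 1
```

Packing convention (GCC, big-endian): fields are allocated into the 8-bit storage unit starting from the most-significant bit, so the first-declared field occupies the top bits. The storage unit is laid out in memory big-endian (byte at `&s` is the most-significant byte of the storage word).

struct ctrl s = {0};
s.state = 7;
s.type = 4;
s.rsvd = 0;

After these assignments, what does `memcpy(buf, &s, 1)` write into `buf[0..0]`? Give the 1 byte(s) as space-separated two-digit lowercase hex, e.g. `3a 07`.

f0

[5+:3] state=7 & 0x7 = 0x7; word=0xe0
[2+:3] type=4 & 0x7 = 0x4; word=0xf0
[0+:2] rsvd=0 & 0x3 = 0x0; word=0xf0
word = 0xf0 → big-endian bytes:
  [0]=0xf0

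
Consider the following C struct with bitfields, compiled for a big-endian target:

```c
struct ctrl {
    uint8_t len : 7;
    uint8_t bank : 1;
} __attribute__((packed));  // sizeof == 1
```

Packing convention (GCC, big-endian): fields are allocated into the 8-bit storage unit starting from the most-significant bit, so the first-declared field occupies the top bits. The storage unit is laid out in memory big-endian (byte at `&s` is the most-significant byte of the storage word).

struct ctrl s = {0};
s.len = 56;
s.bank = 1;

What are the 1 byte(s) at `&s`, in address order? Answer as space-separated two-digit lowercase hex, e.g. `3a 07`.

[1+:7] len=56 & 0x7f = 0x38; word=0x70
[0+:1] bank=1 & 0x1 = 0x1; word=0x71
word = 0x71 → big-endian bytes:
  [0]=0x71

71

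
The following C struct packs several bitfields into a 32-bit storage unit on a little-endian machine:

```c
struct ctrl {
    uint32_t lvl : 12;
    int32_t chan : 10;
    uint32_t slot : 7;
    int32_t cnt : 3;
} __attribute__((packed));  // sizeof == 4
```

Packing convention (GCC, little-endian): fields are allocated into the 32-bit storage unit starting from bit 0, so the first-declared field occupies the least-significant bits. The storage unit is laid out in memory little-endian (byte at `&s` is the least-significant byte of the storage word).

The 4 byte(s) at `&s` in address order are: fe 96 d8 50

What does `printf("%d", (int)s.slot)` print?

67

[0]=0xfe [1]=0x96 [2]=0xd8 [3]=0x50 (little-endian) → word 0x50d896fe
lvl [0+:12] = (word>>0) & 0xfff = 1790
chan [12+:10] = (word>>12) & 0x3ff = 393
slot [22+:7] = (word>>22) & 0x7f = 67  ←
cnt [29+:3] = (word>>29) & 0x7 = 2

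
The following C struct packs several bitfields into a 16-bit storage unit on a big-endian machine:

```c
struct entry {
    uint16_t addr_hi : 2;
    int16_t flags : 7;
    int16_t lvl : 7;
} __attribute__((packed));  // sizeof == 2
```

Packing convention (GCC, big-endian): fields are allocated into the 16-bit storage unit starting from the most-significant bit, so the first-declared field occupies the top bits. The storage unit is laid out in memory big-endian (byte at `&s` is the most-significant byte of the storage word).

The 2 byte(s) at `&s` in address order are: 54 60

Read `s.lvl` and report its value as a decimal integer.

-32

[0]=0x54 [1]=0x60 (big-endian) → word 0x5460
addr_hi:2 @ bit 14 → (0x5460>>14)&0x3 = 0x1
flags:7 @ bit 7 → (0x5460>>7)&0x7f = 0x28
lvl:7 @ bit 0 → (0x5460>>0)&0x7f = 0x60  ←
lvl signed 7b, MSB=1: 96 - 128 = -32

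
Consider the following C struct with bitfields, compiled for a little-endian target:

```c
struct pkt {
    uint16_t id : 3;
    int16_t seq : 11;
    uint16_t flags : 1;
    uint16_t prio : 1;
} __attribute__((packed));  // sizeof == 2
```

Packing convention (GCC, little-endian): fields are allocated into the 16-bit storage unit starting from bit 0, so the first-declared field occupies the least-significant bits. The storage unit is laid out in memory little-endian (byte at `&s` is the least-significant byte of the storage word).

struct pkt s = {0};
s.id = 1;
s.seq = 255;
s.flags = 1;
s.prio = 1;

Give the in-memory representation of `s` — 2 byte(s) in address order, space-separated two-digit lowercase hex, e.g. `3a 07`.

f9 c7

id:3 = 1 → 0x1 << 0 → word 0x0001
seq:11 = 255 → 0xff << 3 → word 0x07f9
flags:1 = 1 → 0x1 << 14 → word 0x47f9
prio:1 = 1 → 0x1 << 15 → word 0xc7f9
word = 0xc7f9 → little-endian bytes:
  [0]=0xf9  [1]=0xc7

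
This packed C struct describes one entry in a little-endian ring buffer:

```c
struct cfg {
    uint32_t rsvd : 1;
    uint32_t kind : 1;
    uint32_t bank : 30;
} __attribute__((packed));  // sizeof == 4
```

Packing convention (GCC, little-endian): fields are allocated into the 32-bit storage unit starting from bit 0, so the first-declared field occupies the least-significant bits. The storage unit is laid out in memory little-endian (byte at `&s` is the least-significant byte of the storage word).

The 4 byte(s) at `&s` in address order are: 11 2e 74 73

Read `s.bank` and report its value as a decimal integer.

484248452

[0]=0x11 [1]=0x2e [2]=0x74 [3]=0x73 (little-endian) → word 0x73742e11
rsvd [0+:1] = (word>>0) & 0x1 = 1
kind [1+:1] = (word>>1) & 0x1 = 0
bank [2+:30] = (word>>2) & 0x3fffffff = 484248452  ←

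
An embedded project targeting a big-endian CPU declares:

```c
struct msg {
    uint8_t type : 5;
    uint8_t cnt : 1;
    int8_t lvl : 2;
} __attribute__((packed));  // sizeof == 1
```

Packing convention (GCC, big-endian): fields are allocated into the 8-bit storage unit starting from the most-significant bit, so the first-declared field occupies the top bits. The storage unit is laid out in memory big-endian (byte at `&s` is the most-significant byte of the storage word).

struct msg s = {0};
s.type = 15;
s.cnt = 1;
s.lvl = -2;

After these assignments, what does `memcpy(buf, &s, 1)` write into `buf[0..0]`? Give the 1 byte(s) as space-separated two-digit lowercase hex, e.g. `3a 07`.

type:5 = 15 → 0xf << 3 → word 0x78
cnt:1 = 1 → 0x1 << 2 → word 0x7c
lvl:2 = -2 → 0x2 << 0 → word 0x7e
word = 0x7e → big-endian bytes:
  [0]=0x7e

7e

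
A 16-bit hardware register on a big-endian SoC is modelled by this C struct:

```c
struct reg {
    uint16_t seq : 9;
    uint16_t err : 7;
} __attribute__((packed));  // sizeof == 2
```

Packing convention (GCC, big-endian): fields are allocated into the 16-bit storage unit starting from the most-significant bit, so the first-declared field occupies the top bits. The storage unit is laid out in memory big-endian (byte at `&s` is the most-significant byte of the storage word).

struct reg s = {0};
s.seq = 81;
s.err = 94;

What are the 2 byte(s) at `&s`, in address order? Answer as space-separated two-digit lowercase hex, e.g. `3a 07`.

seq:9 = 81 → 0x51 << 7 → word 0x2880
err:7 = 94 → 0x5e << 0 → word 0x28de
word = 0x28de → big-endian bytes:
  [0]=0x28  [1]=0xde

28 de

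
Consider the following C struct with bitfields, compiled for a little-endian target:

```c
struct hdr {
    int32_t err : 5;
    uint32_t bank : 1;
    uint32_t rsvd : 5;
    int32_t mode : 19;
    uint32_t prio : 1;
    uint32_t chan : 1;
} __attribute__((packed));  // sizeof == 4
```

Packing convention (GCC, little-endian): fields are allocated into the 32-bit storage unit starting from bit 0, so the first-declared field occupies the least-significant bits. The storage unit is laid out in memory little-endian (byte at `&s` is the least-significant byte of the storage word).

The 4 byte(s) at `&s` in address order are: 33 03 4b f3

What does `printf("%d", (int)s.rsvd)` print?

[0]=0x33 [1]=0x03 [2]=0x4b [3]=0xf3 (little-endian) → word 0xf34b0333
err:5 @ bit 0 → (0xf34b0333>>0)&0x1f = 0x13
bank:1 @ bit 5 → (0xf34b0333>>5)&0x1 = 0x1
rsvd:5 @ bit 6 → (0xf34b0333>>6)&0x1f = 0xc  ←
mode:19 @ bit 11 → (0xf34b0333>>11)&0x7ffff = 0x66960
prio:1 @ bit 30 → (0xf34b0333>>30)&0x1 = 0x1
chan:1 @ bit 31 → (0xf34b0333>>31)&0x1 = 0x1

12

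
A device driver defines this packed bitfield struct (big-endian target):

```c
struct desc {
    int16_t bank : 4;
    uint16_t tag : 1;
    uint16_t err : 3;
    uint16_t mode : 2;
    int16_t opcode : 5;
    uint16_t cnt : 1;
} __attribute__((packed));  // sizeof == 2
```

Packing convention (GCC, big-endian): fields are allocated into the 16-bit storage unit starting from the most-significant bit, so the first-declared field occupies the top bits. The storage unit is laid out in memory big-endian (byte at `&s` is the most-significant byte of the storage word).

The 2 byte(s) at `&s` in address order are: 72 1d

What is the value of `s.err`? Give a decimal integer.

[0]=0x72 [1]=0x1d (big-endian) → word 0x721d
bank [12+:4] = (word>>12) & 0xf = 7
tag [11+:1] = (word>>11) & 0x1 = 0
err [8+:3] = (word>>8) & 0x7 = 2  ←
mode [6+:2] = (word>>6) & 0x3 = 0
opcode [1+:5] = (word>>1) & 0x1f = 14
cnt [0+:1] = (word>>0) & 0x1 = 1

2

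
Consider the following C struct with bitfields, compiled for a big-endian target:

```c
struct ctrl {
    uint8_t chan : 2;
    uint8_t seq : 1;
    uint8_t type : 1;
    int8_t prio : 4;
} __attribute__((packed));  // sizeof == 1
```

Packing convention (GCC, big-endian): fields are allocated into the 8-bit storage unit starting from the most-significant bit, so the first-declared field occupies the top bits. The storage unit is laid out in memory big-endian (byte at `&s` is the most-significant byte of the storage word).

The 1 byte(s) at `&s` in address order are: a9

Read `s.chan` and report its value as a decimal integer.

[0]=0xa9 (big-endian) → word 0xa9
chan [6+:2] = (word>>6) & 0x3 = 2  ←
seq [5+:1] = (word>>5) & 0x1 = 1
type [4+:1] = (word>>4) & 0x1 = 0
prio [0+:4] = (word>>0) & 0xf = 9

2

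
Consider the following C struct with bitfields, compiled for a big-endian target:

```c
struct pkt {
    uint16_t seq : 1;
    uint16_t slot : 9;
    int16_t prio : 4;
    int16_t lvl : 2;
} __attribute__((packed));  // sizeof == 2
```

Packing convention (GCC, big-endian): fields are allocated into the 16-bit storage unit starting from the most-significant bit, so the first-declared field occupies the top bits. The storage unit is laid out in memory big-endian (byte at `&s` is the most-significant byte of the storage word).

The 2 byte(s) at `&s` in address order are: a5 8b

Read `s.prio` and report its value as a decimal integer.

[0]=0xa5 [1]=0x8b (big-endian) → word 0xa58b
seq [15+:1] = (word>>15) & 0x1 = 1
slot [6+:9] = (word>>6) & 0x1ff = 150
prio [2+:4] = (word>>2) & 0xf = 2  ←
lvl [0+:2] = (word>>0) & 0x3 = 3
prio signed 4b, MSB=0: value = 2

2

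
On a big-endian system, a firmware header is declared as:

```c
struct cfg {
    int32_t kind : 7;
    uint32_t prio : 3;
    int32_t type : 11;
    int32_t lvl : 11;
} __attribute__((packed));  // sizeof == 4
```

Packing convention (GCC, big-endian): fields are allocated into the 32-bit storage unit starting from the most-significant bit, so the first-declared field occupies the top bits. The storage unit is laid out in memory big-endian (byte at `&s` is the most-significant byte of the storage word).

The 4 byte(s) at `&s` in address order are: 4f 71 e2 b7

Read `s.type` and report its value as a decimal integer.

-452

[0]=0x4f [1]=0x71 [2]=0xe2 [3]=0xb7 (big-endian) → word 0x4f71e2b7
kind:7 @ bit 25 → (0x4f71e2b7>>25)&0x7f = 0x27
prio:3 @ bit 22 → (0x4f71e2b7>>22)&0x7 = 0x5
type:11 @ bit 11 → (0x4f71e2b7>>11)&0x7ff = 0x63c  ←
lvl:11 @ bit 0 → (0x4f71e2b7>>0)&0x7ff = 0x2b7
type signed 11b, MSB=1: 1596 - 2048 = -452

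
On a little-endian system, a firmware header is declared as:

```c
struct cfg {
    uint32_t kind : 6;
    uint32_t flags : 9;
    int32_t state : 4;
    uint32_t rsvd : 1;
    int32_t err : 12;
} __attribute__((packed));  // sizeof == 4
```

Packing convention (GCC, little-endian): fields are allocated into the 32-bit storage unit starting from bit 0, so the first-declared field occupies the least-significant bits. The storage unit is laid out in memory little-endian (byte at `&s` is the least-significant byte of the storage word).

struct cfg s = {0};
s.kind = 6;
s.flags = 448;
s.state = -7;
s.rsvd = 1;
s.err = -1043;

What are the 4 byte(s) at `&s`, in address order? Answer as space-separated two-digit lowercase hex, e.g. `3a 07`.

06 f0 dc be

kind:6 = 6 → 0x6 << 0 → word 0x00000006
flags:9 = 448 → 0x1c0 << 6 → word 0x00007006
state:4 = -7 → 0x9 << 15 → word 0x0004f006
rsvd:1 = 1 → 0x1 << 19 → word 0x000cf006
err:12 = -1043 → 0xbed << 20 → word 0xbedcf006
word = 0xbedcf006 → little-endian bytes:
  [0]=0x06  [1]=0xf0  [2]=0xdc  [3]=0xbe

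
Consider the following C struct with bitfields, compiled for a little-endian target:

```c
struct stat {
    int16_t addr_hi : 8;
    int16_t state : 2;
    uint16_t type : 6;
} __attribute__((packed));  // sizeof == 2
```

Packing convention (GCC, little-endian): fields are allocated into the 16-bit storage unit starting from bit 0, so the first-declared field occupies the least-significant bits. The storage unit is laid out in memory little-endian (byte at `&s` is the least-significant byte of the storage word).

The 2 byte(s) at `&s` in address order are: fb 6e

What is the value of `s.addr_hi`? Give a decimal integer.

[0]=0xfb [1]=0x6e (little-endian) → word 0x6efb
addr_hi:8 @ bit 0 → (0x6efb>>0)&0xff = 0xfb  ←
state:2 @ bit 8 → (0x6efb>>8)&0x3 = 0x2
type:6 @ bit 10 → (0x6efb>>10)&0x3f = 0x1b
addr_hi signed 8b, MSB=1: 251 - 256 = -5

-5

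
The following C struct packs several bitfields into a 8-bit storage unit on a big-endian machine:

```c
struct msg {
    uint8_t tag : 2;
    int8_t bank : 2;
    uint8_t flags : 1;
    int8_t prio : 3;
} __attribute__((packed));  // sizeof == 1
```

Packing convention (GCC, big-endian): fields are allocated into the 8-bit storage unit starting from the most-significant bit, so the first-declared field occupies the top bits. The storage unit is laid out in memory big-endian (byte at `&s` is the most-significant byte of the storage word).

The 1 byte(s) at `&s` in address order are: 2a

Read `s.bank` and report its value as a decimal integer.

-2

[0]=0x2a (big-endian) → word 0x2a
tag:2 @ bit 6 → (0x2a>>6)&0x3 = 0x0
bank:2 @ bit 4 → (0x2a>>4)&0x3 = 0x2  ←
flags:1 @ bit 3 → (0x2a>>3)&0x1 = 0x1
prio:3 @ bit 0 → (0x2a>>0)&0x7 = 0x2
bank signed 2b, MSB=1: 2 - 4 = -2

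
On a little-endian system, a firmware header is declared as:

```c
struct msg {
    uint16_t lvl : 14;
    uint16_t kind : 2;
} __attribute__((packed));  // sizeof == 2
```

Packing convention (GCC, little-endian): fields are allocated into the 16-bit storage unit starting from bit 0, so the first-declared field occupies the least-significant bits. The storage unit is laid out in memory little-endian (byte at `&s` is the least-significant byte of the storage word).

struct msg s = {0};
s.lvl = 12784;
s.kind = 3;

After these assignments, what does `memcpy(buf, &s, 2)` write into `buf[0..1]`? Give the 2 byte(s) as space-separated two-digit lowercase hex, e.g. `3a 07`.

[0+:14] lvl=12784 & 0x3fff = 0x31f0; word=0x31f0
[14+:2] kind=3 & 0x3 = 0x3; word=0xf1f0
word = 0xf1f0 → little-endian bytes:
  [0]=0xf0  [1]=0xf1

f0 f1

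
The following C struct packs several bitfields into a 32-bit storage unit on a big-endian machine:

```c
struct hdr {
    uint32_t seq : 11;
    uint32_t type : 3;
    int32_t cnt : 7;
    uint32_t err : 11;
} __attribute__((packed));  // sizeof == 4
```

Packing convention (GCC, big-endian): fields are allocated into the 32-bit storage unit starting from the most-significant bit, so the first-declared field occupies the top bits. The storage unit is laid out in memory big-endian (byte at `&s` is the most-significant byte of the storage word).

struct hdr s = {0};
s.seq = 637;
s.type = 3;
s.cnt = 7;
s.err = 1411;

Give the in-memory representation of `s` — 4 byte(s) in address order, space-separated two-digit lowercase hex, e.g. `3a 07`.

4f ac 3d 83

seq:11 = 637 → 0x27d << 21 → word 0x4fa00000
type:3 = 3 → 0x3 << 18 → word 0x4fac0000
cnt:7 = 7 → 0x7 << 11 → word 0x4fac3800
err:11 = 1411 → 0x583 << 0 → word 0x4fac3d83
word = 0x4fac3d83 → big-endian bytes:
  [0]=0x4f  [1]=0xac  [2]=0x3d  [3]=0x83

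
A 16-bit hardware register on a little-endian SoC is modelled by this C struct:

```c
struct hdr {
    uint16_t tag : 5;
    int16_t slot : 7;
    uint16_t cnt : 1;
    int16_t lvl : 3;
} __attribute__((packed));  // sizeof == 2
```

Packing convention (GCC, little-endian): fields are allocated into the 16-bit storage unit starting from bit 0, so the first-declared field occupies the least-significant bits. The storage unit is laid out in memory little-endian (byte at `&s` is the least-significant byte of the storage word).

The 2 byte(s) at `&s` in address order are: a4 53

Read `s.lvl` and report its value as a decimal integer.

2

[0]=0xa4 [1]=0x53 (little-endian) → word 0x53a4
tag [0+:5] = (word>>0) & 0x1f = 4
slot [5+:7] = (word>>5) & 0x7f = 29
cnt [12+:1] = (word>>12) & 0x1 = 1
lvl [13+:3] = (word>>13) & 0x7 = 2  ←
lvl signed 3b, MSB=0: value = 2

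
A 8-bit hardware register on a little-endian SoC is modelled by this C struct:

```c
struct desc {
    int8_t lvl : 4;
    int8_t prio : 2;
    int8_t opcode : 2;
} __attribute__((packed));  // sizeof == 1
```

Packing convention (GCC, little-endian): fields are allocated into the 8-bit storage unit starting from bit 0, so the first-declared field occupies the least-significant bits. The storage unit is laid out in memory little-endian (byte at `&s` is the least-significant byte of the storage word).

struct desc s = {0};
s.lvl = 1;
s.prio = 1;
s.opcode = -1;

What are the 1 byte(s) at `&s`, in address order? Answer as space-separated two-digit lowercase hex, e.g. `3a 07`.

d1

lvl:4 = 1 → 0x1 << 0 → word 0x01
prio:2 = 1 → 0x1 << 4 → word 0x11
opcode:2 = -1 → 0x3 << 6 → word 0xd1
word = 0xd1 → little-endian bytes:
  [0]=0xd1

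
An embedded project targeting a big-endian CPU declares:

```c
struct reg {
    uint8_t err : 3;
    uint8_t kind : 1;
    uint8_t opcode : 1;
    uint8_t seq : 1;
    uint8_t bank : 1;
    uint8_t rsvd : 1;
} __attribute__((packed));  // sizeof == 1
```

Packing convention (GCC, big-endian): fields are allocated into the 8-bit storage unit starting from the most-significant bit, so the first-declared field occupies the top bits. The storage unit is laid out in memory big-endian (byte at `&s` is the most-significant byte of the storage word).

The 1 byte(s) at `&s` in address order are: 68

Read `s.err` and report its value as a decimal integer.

[0]=0x68 (big-endian) → word 0x68
err:3 @ bit 5 → (0x68>>5)&0x7 = 0x3  ←
kind:1 @ bit 4 → (0x68>>4)&0x1 = 0x0
opcode:1 @ bit 3 → (0x68>>3)&0x1 = 0x1
seq:1 @ bit 2 → (0x68>>2)&0x1 = 0x0
bank:1 @ bit 1 → (0x68>>1)&0x1 = 0x0
rsvd:1 @ bit 0 → (0x68>>0)&0x1 = 0x0

3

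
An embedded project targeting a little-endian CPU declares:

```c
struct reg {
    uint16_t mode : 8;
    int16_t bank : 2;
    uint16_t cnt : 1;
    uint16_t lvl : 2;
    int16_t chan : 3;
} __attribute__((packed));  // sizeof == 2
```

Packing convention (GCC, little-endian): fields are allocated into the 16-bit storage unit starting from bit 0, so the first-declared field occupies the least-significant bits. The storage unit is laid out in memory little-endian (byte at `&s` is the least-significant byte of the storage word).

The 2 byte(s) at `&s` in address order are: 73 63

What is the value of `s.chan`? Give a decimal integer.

[0]=0x73 [1]=0x63 (little-endian) → word 0x6373
mode:8 @ bit 0 → (0x6373>>0)&0xff = 0x73
bank:2 @ bit 8 → (0x6373>>8)&0x3 = 0x3
cnt:1 @ bit 10 → (0x6373>>10)&0x1 = 0x0
lvl:2 @ bit 11 → (0x6373>>11)&0x3 = 0x0
chan:3 @ bit 13 → (0x6373>>13)&0x7 = 0x3  ←
chan signed 3b, MSB=0: value = 3

3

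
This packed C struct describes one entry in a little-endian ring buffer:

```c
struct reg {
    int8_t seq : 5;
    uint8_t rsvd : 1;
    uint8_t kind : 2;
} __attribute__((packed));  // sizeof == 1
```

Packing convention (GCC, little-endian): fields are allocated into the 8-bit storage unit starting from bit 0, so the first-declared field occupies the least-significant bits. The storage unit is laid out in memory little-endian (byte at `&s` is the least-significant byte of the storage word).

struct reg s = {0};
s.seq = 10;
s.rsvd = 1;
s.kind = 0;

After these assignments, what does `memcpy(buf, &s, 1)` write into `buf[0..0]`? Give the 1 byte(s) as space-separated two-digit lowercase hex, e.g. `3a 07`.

seq:5 = 10 → 0xa << 0 → word 0x0a
rsvd:1 = 1 → 0x1 << 5 → word 0x2a
kind:2 = 0 → 0x0 << 6 → word 0x2a
word = 0x2a → little-endian bytes:
  [0]=0x2a

2a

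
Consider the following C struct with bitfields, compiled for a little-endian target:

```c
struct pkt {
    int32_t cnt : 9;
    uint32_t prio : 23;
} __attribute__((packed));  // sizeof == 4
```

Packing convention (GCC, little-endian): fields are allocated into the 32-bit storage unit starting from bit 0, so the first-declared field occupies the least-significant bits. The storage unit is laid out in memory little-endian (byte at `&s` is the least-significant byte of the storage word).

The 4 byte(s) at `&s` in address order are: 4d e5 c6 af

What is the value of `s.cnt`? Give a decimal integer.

[0]=0x4d [1]=0xe5 [2]=0xc6 [3]=0xaf (little-endian) → word 0xafc6e54d
cnt [0+:9] = (word>>0) & 0x1ff = 333  ←
prio [9+:23] = (word>>9) & 0x7fffff = 5759858
cnt signed 9b, MSB=1: 333 - 512 = -179

-179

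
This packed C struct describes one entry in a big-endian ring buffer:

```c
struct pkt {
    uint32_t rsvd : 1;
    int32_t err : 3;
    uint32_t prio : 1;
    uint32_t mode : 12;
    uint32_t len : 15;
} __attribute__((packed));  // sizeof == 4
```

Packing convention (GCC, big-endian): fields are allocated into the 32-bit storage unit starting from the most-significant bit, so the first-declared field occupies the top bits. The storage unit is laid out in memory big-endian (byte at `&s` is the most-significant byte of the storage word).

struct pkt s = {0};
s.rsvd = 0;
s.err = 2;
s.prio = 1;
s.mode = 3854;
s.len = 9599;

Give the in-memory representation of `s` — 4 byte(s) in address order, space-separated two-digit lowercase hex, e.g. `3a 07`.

[31+:1] rsvd=0 & 0x1 = 0x0; word=0x00000000
[28+:3] err=2 & 0x7 = 0x2; word=0x20000000
[27+:1] prio=1 & 0x1 = 0x1; word=0x28000000
[15+:12] mode=3854 & 0xfff = 0xf0e; word=0x2f870000
[0+:15] len=9599 & 0x7fff = 0x257f; word=0x2f87257f
word = 0x2f87257f → big-endian bytes:
  [0]=0x2f  [1]=0x87  [2]=0x25  [3]=0x7f

2f 87 25 7f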